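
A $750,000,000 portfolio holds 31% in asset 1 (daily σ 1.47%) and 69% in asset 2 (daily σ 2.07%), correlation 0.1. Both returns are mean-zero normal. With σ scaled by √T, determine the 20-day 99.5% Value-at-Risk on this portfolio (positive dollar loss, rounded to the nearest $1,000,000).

σ_p = √(0.31²·1.47² + 0.69²·2.07² + 2·0.1·0.31·0.69·1.47·2.07) = 1.542%.
σ_{20d} = 1.542% × √20 = 6.896%.
z(99.5%) = 2.576.
VaR = 2.576 × 6.896% = 17.764%; on $750,000,000 that is $133,230,000.

$133,000,000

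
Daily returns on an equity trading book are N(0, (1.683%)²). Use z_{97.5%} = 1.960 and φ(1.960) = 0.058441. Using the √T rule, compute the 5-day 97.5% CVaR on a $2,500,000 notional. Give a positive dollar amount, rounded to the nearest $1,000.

$220,000

σ_{5d} = 1.683% × √5 = 3.763%.
ES multiplier = φ(z)/(1−α) = 0.058441/0.025 = 2.338.
ES = 3.763% × 2.338 = 8.798%; on $2,500,000: $219,950.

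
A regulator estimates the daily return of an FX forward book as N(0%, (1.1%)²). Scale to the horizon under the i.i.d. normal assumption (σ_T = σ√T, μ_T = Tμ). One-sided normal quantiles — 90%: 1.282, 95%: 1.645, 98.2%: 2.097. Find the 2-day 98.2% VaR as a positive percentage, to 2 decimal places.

3.26%

σ_{2d} = 1.1% × √2 = 1.556%.
VaR = 2.097 × 1.556% = 3.263%.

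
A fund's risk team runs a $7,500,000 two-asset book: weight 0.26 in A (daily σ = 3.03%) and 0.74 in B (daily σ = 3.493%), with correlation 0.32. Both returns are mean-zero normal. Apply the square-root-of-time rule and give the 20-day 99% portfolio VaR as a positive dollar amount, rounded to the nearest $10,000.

$2,290,000

σ_p = √(0.26²·3.03² + 0.74²·3.493² + 2·0.32·0.26·0.74·3.03·3.493) = 2.933%.
σ_{20d} = 2.933% × √20 = 13.117%.
z(99%) = 2.326.
VaR = 2.326 × 13.117% = 30.510%; on $7,500,000 that is $2,288,250.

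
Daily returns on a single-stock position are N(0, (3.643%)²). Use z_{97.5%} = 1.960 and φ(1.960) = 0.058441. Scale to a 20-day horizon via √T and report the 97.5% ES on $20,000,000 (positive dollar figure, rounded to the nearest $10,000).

σ_{20d} = 3.643% × √20 = 16.292%.
ES multiplier = φ(z)/(1−α) = 0.058441/0.025 = 2.338.
ES = 16.292% × 2.338 = 38.091%; on $20,000,000: $7,618,200.

$7,620,000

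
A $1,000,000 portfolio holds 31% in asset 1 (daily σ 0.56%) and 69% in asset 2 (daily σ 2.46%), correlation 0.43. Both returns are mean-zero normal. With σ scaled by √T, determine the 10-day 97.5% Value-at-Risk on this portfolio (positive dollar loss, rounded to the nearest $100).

σ_p = √(0.31²·0.56² + 0.69²·2.46² + 2·0.43·0.31·0.69·0.56·2.46) = 1.779%.
σ_{10d} = 1.779% × √10 = 5.626%.
z(97.5%) = 1.960.
VaR = 1.960 × 5.626% = 11.027%; on $1,000,000 that is $110,270.

$110,300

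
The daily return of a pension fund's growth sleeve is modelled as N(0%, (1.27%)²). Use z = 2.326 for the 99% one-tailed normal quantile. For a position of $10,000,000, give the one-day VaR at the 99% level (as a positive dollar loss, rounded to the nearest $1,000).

VaR = z·σ = 2.326 × 1.27% = 2.954%.
On $10,000,000: 0.02954 × $10,000,000 = $295,400.

$295,000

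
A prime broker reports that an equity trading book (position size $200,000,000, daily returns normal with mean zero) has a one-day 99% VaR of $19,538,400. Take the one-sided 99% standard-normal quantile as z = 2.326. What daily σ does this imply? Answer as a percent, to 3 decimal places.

VaR as a fraction: $19,538,400 / $200,000,000 = 9.769%.
σ = VaR / z = 9.769% / 2.326 = 4.200%.

4.200%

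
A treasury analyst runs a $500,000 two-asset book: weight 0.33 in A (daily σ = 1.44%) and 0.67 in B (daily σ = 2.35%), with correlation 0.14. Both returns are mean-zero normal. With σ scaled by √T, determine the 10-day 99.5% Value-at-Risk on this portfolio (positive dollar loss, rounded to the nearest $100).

σ_p = √(0.33²·1.44² + 0.67²·2.35² + 2·0.14·0.33·0.67·1.44·2.35) = 1.707%.
σ_{10d} = 1.707% × √10 = 5.398%.
z(99.5%) = 2.576.
VaR = 2.576 × 5.398% = 13.905%; on $500,000 that is $69,525.

$69,500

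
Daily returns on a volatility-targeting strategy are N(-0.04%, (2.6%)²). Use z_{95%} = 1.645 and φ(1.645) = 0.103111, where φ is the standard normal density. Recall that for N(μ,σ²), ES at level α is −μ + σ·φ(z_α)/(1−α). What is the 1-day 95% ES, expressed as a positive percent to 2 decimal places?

5.40%

Tail multiplier: φ(z)/(1−α) = 0.103111 / 0.05 = 2.062.
ES = −(-0.04%) + 2.6% × 2.062 = 5.401%.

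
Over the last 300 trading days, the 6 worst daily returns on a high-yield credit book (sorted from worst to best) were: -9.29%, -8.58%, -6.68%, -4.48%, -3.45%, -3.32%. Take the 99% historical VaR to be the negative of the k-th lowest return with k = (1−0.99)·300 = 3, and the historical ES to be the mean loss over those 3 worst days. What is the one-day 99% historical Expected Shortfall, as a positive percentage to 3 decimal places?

8.183%

The 3 worst returns sum to -24.55%.
ES = −(-24.55%) / 3 = 8.1833…% ≈ 8.183%.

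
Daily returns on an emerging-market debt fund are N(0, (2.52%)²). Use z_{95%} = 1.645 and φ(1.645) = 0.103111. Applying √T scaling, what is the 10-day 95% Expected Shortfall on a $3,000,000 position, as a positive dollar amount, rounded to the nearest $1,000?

σ_{10d} = 2.52% × √10 = 7.969%.
ES multiplier = φ(z)/(1−α) = 0.103111/0.05 = 2.062.
ES = 7.969% × 2.062 = 16.432%; on $3,000,000: $492,960.

$493,000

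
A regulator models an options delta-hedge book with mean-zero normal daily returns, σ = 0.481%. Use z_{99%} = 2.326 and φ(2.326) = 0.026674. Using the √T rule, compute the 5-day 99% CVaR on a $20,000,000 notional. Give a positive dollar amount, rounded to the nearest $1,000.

$574,000

σ_{5d} = 0.481% × √5 = 1.076%.
ES multiplier = φ(z)/(1−α) = 0.026674/0.01 = 2.667.
ES = 1.076% × 2.667 = 2.870%; on $20,000,000: $574,000.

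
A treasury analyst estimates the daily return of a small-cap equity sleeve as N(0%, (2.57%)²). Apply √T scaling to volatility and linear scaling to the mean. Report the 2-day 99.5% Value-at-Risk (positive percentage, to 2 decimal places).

9.36%

At 99.5%, z = 2.576.
σ_{2d} = 2.57% × √2 = 3.635%.
VaR = 2.576 × 3.635% = 9.364%.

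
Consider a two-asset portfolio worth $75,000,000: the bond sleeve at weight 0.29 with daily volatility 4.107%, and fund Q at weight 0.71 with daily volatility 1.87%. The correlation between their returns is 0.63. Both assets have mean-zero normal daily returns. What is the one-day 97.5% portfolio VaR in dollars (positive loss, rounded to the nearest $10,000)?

σ_p² = 0.29²·4.107² + 0.71²·1.87² + 2·0.63·0.29·0.71·4.107·1.87 = 5.1738 (%²).
σ_p = √5.1738 = 2.275%.
At 97.5%, z = 1.960.
VaR = 1.960 × 2.275% = 4.459%; on $75,000,000 that is $3,344,250.

$3,340,000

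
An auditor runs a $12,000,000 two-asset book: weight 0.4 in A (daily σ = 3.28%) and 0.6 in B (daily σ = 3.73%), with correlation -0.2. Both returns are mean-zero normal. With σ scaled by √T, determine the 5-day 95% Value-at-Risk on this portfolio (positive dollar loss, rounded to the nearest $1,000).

$1,040,000

σ_p = √(0.4²·3.28² + 0.6²·3.73² + 2·-0.2·0.4·0.6·3.28·3.73) = 2.357%.
σ_{5d} = 2.357% × √5 = 5.270%.
z(95%) = 1.645.
VaR = 1.645 × 5.270% = 8.669%; on $12,000,000 that is $1,040,280.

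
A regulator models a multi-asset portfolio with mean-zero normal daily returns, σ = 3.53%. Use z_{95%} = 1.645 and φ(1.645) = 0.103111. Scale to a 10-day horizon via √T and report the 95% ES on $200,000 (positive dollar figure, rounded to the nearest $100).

σ_{10d} = 3.53% × √10 = 11.163%.
ES multiplier = φ(z)/(1−α) = 0.103111/0.05 = 2.062.
ES = 11.163% × 2.062 = 23.018%; on $200,000: $46,036.

$46,000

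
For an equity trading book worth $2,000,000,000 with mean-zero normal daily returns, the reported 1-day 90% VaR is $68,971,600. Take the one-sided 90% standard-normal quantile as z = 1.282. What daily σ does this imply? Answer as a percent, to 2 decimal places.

2.69%

VaR as a fraction: $68,971,600 / $2,000,000,000 = 3.449%.
σ = VaR / z = 3.449% / 1.282 = 2.690%.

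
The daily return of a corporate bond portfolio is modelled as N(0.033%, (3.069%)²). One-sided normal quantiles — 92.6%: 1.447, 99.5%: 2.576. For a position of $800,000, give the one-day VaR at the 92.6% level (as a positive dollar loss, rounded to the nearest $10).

$35,260

VaR = −μ + z·σ = −(0.033%) + 1.447 × 3.069% = 4.408%.
On $800,000: 0.04408 × $800,000 = $35,264.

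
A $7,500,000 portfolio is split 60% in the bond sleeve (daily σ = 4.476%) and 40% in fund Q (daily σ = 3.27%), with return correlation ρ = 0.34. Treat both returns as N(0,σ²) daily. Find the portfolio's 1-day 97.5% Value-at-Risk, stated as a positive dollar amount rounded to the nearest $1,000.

σ_p² = 0.6²·4.476² + 0.4²·3.27² + 2·0.34·0.6·0.4·4.476·3.27 = 11.3120 (%²).
σ_p = √11.3120 = 3.363%.
At 97.5%, z = 1.960.
VaR = 1.960 × 3.363% = 6.591%; on $7,500,000 that is $494,325.

$494,000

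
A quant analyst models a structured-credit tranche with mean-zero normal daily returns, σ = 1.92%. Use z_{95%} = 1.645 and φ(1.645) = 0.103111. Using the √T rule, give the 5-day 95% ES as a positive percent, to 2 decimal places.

8.85%

σ_{5d} = 1.92% × √5 = 4.293%.
ES multiplier = φ(z)/(1−α) = 0.103111/0.05 = 2.062.
ES = 4.293% × 2.062 = 8.852%.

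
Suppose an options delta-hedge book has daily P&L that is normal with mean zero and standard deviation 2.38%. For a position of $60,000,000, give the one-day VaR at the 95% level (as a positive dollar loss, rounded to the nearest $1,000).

$2,349,000

At 95% one-sided, z = 1.645.
VaR = z·σ = 1.645 × 2.38% = 3.915%.
On $60,000,000: 0.03915 × $60,000,000 = $2,349,000.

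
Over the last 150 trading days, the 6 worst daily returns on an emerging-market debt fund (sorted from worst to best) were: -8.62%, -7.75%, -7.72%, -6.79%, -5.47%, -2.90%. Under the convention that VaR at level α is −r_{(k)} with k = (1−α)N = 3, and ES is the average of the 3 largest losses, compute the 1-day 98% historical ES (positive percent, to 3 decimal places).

The 3 worst returns sum to -24.09%.
ES = −(-24.09%) / 3 = 8.03% ≈ 8.030%.

8.030%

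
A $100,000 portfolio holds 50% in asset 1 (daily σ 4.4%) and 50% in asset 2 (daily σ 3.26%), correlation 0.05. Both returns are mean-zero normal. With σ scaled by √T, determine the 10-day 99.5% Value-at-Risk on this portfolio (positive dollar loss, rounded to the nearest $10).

$22,830

σ_p = √(0.5²·4.4² + 0.5²·3.26² + 2·0.05·0.5·0.5·4.4·3.26) = 2.803%.
σ_{10d} = 2.803% × √10 = 8.864%.
z(99.5%) = 2.576.
VaR = 2.576 × 8.864% = 22.834%; on $100,000 that is $22,834.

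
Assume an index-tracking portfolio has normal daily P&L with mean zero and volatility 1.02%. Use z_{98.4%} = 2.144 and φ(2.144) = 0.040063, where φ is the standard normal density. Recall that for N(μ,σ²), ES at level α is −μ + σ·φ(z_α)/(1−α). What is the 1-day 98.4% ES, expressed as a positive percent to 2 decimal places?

Tail multiplier: φ(z)/(1−α) = 0.040063 / 0.016 = 2.504.
ES = 1.02% × 2.504 = 2.554%.

2.55%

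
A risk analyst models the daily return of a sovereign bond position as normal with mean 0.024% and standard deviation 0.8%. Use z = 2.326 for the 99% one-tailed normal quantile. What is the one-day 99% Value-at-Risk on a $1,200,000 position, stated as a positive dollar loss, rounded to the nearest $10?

VaR = −μ + z·σ = −(0.024%) + 2.326 × 0.8% = 1.837%.
On $1,200,000: 0.01837 × $1,200,000 = $22,044.

$22,040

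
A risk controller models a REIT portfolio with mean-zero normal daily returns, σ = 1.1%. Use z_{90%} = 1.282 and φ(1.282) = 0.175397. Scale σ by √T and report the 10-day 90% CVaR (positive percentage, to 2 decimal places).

6.10%

σ_{10d} = 1.1% × √10 = 3.479%.
ES multiplier = φ(z)/(1−α) = 0.175397/0.1 = 1.754.
ES = 3.479% × 1.754 = 6.102%.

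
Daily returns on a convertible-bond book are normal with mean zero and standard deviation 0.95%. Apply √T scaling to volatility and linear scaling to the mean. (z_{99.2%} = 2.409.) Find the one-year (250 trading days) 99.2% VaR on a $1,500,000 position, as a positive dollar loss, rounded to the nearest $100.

σ_{250d} = 0.95% × √250 = 15.021%.
VaR = 2.409 × 15.021% = 36.186%.
On $1,500,000: 0.36186 × $1,500,000 = $542,790.

$542,800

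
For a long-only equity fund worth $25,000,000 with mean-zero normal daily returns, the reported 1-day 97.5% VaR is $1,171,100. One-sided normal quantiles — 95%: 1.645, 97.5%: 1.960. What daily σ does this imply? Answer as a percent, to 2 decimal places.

2.39%

VaR as a fraction: $1,171,100 / $25,000,000 = 4.684%.
σ = VaR / z = 4.684% / 1.960 = 2.390%.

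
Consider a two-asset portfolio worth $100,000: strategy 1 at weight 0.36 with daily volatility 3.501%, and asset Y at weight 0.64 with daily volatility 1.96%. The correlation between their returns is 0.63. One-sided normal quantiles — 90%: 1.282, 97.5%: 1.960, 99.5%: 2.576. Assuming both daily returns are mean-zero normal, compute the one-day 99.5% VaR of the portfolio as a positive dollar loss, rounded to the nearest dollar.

σ_p² = 0.36²·3.501² + 0.64²·1.96² + 2·0.63·0.36·0.64·3.501·1.96 = 5.1541 (%²).
σ_p = √5.1541 = 2.270%.
VaR = 2.576 × 2.270% = 5.848%; on $100,000 that is $5,848.

$5,848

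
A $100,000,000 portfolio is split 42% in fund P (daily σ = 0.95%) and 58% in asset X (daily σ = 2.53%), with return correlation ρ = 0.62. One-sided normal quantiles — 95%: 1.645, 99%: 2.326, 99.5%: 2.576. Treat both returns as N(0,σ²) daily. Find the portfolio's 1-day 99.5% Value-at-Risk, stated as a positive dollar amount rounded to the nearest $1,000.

σ_p² = 0.42²·0.95² + 0.58²·2.53² + 2·0.62·0.42·0.58·0.95·2.53 = 3.0385 (%²).
σ_p = √3.0385 = 1.743%.
VaR = 2.576 × 1.743% = 4.490%; on $100,000,000 that is $4,490,000.

$4,490,000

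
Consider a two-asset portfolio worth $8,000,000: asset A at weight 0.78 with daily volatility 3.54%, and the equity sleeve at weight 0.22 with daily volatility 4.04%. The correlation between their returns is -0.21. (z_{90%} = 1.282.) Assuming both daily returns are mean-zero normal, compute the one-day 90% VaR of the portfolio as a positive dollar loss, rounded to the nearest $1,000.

σ_p² = 0.78²·3.54² + 0.22²·4.04² + 2·-0.21·0.78·0.22·3.54·4.04 = 7.3834 (%²).
σ_p = √7.3834 = 2.717%.
VaR = 1.282 × 2.717% = 3.483%; on $8,000,000 that is $278,640.

$279,000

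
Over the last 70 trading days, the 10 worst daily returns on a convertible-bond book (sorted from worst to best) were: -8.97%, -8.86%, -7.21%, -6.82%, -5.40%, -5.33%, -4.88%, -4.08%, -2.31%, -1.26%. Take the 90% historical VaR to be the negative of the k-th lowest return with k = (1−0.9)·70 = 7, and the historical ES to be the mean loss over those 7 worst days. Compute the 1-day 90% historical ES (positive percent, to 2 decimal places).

6.78%

The 7 worst returns sum to -47.47%.
ES = −(-47.47%) / 7 = 6.7814…% ≈ 6.78%.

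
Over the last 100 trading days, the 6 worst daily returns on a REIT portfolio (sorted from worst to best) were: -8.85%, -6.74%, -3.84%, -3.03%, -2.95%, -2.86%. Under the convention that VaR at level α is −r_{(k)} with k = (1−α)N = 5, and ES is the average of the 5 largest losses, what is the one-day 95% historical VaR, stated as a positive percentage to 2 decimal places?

k = 5; the 5th lowest return is -2.95%, so VaR = 2.95%.

2.95%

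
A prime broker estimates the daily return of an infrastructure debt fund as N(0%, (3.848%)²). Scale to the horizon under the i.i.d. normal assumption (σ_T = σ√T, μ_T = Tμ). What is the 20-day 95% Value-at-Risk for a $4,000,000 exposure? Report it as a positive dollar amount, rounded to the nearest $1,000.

$1,132,000

At 95%, z = 1.645.
σ_{20d} = 3.848% × √20 = 17.209%.
VaR = 1.645 × 17.209% = 28.309%.
On $4,000,000: 0.28309 × $4,000,000 = $1,132,360.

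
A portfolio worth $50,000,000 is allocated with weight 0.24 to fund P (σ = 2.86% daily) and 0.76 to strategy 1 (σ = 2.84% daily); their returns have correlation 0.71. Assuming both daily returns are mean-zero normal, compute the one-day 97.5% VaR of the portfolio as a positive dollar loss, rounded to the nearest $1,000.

σ_p² = 0.24²·2.86² + 0.76²·2.84² + 2·0.71·0.24·0.76·2.86·2.84 = 7.2336 (%²).
σ_p = √7.2336 = 2.690%.
At 97.5%, z = 1.960.
VaR = 1.960 × 2.690% = 5.272%; on $50,000,000 that is $2,636,000.

$2,636,000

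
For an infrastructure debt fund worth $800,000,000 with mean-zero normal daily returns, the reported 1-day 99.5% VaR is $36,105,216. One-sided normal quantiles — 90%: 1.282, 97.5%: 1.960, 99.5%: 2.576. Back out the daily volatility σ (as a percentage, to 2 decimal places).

1.75%

VaR as a fraction: $36,105,216 / $800,000,000 = 4.513%.
σ = VaR / z = 4.513% / 2.576 = 1.752%.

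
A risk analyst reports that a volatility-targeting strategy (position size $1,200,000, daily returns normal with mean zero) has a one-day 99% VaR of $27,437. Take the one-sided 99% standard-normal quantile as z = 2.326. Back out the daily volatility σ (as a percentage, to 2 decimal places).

0.98%

VaR as a fraction: $27,437 / $1,200,000 = 2.286%.
σ = VaR / z = 2.286% / 2.326 = 0.983%.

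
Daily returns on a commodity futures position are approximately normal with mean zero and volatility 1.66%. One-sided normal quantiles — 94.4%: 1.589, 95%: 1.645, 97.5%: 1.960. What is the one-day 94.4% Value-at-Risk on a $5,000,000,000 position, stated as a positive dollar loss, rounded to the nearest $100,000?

$131,900,000

VaR = z·σ = 1.589 × 1.66% = 2.638%.
On $5,000,000,000: 0.02638 × $5,000,000,000 = $131,900,000.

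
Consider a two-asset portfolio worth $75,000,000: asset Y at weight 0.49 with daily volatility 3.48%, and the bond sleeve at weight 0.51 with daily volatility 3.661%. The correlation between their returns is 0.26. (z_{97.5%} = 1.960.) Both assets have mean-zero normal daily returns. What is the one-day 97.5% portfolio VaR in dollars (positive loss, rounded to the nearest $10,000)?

σ_p² = 0.49²·3.48² + 0.51²·3.661² + 2·0.26·0.49·0.51·3.48·3.661 = 8.0494 (%²).
σ_p = √8.0494 = 2.837%.
VaR = 1.960 × 2.837% = 5.561%; on $75,000,000 that is $4,170,750.

$4,170,000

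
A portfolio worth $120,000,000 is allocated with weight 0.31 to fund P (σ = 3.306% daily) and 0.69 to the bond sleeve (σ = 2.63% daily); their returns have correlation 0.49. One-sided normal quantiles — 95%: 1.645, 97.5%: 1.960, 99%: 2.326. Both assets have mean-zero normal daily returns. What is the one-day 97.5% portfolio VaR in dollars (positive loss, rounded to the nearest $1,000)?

σ_p² = 0.31²·3.306² + 0.69²·2.63² + 2·0.49·0.31·0.69·3.306·2.63 = 6.1661 (%²).
σ_p = √6.1661 = 2.483%.
VaR = 1.960 × 2.483% = 4.867%; on $120,000,000 that is $5,840,400.

$5,840,000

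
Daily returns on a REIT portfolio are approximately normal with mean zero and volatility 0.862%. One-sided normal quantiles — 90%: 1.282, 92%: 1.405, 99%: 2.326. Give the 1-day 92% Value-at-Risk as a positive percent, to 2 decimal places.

VaR = z·σ = 1.405 × 0.862% = 1.211%.

1.21%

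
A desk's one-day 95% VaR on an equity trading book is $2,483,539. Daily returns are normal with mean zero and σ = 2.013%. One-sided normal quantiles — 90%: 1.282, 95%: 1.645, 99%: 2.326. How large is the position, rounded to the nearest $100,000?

$75,000,000

VaR as a fraction of value: z·σ = 1.645 × 2.013% = 3.31139%.
Position = $2,483,539 / 0.0331139 = $75,000,008.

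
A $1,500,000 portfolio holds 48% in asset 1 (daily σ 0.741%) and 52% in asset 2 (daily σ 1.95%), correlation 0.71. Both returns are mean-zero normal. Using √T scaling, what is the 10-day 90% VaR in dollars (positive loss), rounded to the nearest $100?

$78,500

σ_p = √(0.48²·0.741² + 0.52²·1.95² + 2·0.71·0.48·0.52·0.741·1.95) = 1.291%.
σ_{10d} = 1.291% × √10 = 4.083%.
z(90%) = 1.282.
VaR = 1.282 × 4.083% = 5.234%; on $1,500,000 that is $78,510.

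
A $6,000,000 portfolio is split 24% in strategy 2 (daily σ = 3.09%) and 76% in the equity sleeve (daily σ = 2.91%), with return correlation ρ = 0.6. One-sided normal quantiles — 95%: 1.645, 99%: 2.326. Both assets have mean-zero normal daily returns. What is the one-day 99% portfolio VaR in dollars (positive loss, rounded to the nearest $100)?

σ_p² = 0.24²·3.09² + 0.76²·2.91² + 2·0.6·0.24·0.76·3.09·2.91 = 7.4093 (%²).
σ_p = √7.4093 = 2.722%.
VaR = 2.326 × 2.722% = 6.331%; on $6,000,000 that is $379,860.

$379,900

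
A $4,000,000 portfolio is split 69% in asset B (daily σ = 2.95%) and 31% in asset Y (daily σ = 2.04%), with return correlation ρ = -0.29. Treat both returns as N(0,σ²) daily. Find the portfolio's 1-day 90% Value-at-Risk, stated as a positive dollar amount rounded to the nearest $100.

$99,900

σ_p² = 0.69²·2.95² + 0.31²·2.04² + 2·-0.29·0.69·0.31·2.95·2.04 = 3.7966 (%²).
σ_p = √3.7966 = 1.948%.
At 90%, z = 1.282.
VaR = 1.282 × 1.948% = 2.497%; on $4,000,000 that is $99,880.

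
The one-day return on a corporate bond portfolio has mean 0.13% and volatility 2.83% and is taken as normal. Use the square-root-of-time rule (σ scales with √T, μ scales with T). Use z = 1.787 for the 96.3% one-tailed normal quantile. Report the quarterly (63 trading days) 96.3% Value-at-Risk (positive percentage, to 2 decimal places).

31.95%

σ_{63d} = 2.83% × √63 = 22.462%; μ_{63d} = 63 × 0.13% = 8.190%.
VaR = −(8.190%) + 1.787 × 22.462% = 31.950%.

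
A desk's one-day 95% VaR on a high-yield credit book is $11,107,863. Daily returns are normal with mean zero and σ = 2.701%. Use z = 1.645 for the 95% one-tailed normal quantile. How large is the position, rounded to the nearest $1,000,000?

$250,000,000

VaR as a fraction of value: z·σ = 1.645 × 2.701% = 4.44315%.
Position = $11,107,863 / 0.0444314 = $250,000,011.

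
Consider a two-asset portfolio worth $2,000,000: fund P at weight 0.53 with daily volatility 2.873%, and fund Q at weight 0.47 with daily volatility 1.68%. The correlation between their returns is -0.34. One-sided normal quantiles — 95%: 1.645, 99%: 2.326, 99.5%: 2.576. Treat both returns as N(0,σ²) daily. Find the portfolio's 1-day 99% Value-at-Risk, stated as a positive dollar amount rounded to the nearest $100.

$67,800

σ_p² = 0.53²·2.873² + 0.47²·1.68² + 2·-0.34·0.53·0.47·2.873·1.68 = 2.1245 (%²).
σ_p = √2.1245 = 1.458%.
VaR = 2.326 × 1.458% = 3.391%; on $2,000,000 that is $67,820.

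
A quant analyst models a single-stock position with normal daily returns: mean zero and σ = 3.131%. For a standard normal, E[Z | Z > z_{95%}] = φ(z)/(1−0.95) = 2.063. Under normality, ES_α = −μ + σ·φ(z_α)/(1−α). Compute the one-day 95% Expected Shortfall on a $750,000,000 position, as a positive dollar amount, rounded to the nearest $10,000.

$48,440,000

ES = 3.131% × 2.063 = 6.459%.
On $750,000,000: 0.06459 × $750,000,000 = $48,442,500.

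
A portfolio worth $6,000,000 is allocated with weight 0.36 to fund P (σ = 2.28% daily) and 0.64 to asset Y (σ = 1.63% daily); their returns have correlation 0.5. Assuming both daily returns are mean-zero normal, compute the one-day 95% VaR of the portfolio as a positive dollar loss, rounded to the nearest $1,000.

σ_p² = 0.36²·2.28² + 0.64²·1.63² + 2·0.5·0.36·0.64·2.28·1.63 = 2.6182 (%²).
σ_p = √2.6182 = 1.618%.
At 95%, z = 1.645.
VaR = 1.645 × 1.618% = 2.662%; on $6,000,000 that is $159,720.

$160,000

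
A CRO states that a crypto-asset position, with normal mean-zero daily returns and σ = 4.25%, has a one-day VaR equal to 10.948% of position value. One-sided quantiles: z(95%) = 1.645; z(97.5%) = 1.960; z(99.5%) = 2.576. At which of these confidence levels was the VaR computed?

Implied z = VaR/σ = 10.948 / 4.25 = 2.576.
This matches z(99.5%) = 2.576.

99.5%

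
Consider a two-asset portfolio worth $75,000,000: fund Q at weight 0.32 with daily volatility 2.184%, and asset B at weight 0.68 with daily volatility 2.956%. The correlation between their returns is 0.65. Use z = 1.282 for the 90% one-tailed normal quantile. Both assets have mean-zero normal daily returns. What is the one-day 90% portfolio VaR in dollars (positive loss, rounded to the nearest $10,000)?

$2,420,000

σ_p² = 0.32²·2.184² + 0.68²·2.956² + 2·0.65·0.32·0.68·2.184·2.956 = 6.3551 (%²).
σ_p = √6.3551 = 2.521%.
VaR = 1.282 × 2.521% = 3.232%; on $75,000,000 that is $2,424,000.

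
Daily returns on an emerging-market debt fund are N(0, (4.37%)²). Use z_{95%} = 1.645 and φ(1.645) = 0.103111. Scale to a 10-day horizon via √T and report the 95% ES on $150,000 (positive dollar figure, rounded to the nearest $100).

$42,700

σ_{10d} = 4.37% × √10 = 13.819%.
ES multiplier = φ(z)/(1−α) = 0.103111/0.05 = 2.062.
ES = 13.819% × 2.062 = 28.495%; on $150,000: $42,743.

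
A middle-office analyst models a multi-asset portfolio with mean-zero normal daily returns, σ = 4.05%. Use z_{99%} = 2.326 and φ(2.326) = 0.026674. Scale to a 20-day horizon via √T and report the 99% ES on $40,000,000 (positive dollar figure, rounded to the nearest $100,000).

σ_{20d} = 4.05% × √20 = 18.112%.
ES multiplier = φ(z)/(1−α) = 0.026674/0.01 = 2.667.
ES = 18.112% × 2.667 = 48.305%; on $40,000,000: $19,322,000.

$19,300,000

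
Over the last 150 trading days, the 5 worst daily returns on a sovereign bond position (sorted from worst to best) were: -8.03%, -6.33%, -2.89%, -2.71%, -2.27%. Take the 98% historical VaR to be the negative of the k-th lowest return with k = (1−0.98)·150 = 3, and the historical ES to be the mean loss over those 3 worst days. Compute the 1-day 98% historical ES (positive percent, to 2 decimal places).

5.75%

The 3 worst returns sum to -17.25%.
ES = −(-17.25%) / 3 = 5.75%.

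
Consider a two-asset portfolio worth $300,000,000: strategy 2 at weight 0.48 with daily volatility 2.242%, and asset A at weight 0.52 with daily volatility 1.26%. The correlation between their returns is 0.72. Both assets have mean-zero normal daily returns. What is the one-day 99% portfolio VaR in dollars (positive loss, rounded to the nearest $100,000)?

$11,300,000

σ_p² = 0.48²·2.242² + 0.52²·1.26² + 2·0.72·0.48·0.52·2.242·1.26 = 2.6028 (%²).
σ_p = √2.6028 = 1.613%.
At 99%, z = 2.326.
VaR = 2.326 × 1.613% = 3.752%; on $300,000,000 that is $11,256,000.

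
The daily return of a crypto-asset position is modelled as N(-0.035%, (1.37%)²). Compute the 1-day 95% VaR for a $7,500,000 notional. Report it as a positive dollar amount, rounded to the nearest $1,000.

$172,000

At 95% one-sided, z = 1.645.
VaR = −μ + z·σ = −(-0.035%) + 1.645 × 1.37% = 2.289%.
On $7,500,000: 0.02289 × $7,500,000 = $171,675.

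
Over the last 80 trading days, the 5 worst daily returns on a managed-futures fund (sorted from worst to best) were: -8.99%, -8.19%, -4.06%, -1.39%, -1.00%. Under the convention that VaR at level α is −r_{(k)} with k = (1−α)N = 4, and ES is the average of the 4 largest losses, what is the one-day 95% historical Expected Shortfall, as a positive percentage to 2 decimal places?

The 4 worst returns sum to -22.63%.
ES = −(-22.63%) / 4 = 5.6575% ≈ 5.66%.

5.66%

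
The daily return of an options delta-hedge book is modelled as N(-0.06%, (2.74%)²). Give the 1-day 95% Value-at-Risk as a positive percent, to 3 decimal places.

4.567%

At 95% one-sided, z = 1.645.
VaR = −μ + z·σ = −(-0.06%) + 1.645 × 2.74% = 4.567%.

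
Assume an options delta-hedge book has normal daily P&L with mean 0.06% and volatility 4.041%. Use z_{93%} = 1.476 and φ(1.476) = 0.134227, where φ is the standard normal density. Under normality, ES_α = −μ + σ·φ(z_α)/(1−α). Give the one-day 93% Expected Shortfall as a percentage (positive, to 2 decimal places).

Tail multiplier: φ(z)/(1−α) = 0.134227 / 0.07 = 1.918.
ES = −(0.06%) + 4.041% × 1.918 = 7.691%.

7.69%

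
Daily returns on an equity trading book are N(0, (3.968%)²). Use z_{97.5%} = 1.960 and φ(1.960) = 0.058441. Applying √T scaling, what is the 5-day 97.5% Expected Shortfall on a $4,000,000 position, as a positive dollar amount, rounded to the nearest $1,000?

$830,000

σ_{5d} = 3.968% × √5 = 8.873%.
ES multiplier = φ(z)/(1−α) = 0.058441/0.025 = 2.338.
ES = 8.873% × 2.338 = 20.745%; on $4,000,000: $829,800.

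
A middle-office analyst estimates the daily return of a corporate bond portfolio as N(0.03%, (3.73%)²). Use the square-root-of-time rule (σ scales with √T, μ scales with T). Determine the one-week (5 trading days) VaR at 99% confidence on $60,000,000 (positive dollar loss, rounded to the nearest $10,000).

At 99%, z = 2.326.
σ_{5d} = 3.73% × √5 = 8.341%; μ_{5d} = 5 × 0.03% = 0.150%.
VaR = −(0.150%) + 2.326 × 8.341% = 19.251%.
On $60,000,000: 0.19251 × $60,000,000 = $11,550,600.

$11,550,000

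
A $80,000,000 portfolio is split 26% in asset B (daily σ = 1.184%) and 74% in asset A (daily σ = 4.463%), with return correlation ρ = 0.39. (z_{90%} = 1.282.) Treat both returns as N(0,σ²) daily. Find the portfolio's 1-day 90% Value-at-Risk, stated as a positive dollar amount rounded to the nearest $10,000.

σ_p² = 0.26²·1.184² + 0.74²·4.463² + 2·0.39·0.26·0.74·1.184·4.463 = 11.7951 (%²).
σ_p = √11.7951 = 3.434%.
VaR = 1.282 × 3.434% = 4.402%; on $80,000,000 that is $3,521,600.

$3,520,000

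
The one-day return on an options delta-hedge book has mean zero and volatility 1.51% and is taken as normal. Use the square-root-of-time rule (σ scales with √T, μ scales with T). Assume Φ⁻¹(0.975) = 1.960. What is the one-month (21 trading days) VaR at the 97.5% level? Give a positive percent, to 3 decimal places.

σ_{21d} = 1.51% × √21 = 6.920%.
VaR = 1.960 × 6.920% = 13.563%.

13.563%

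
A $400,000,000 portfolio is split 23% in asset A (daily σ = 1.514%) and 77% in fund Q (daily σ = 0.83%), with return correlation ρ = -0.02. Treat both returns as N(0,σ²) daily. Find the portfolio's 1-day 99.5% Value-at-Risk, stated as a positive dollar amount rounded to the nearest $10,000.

$7,440,000

σ_p² = 0.23²·1.514² + 0.77²·0.83² + 2·-0.02·0.23·0.77·1.514·0.83 = 0.5208 (%²).
σ_p = √0.5208 = 0.722%.
At 99.5%, z = 2.576.
VaR = 2.576 × 0.722% = 1.860%; on $400,000,000 that is $7,440,000.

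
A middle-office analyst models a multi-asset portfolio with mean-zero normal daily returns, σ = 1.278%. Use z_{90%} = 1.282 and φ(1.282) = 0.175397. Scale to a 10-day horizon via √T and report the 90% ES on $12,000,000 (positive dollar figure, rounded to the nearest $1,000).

σ_{10d} = 1.278% × √10 = 4.041%.
ES multiplier = φ(z)/(1−α) = 0.175397/0.1 = 1.754.
ES = 4.041% × 1.754 = 7.088%; on $12,000,000: $850,560.

$851,000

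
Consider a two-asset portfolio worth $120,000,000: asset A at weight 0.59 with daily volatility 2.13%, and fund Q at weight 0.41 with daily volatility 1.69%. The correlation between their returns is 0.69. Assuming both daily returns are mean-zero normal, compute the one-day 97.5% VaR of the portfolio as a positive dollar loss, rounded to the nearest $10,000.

σ_p² = 0.59²·2.13² + 0.41²·1.69² + 2·0.69·0.59·0.41·2.13·1.69 = 3.2611 (%²).
σ_p = √3.2611 = 1.806%.
At 97.5%, z = 1.960.
VaR = 1.960 × 1.806% = 3.540%; on $120,000,000 that is $4,248,000.

$4,250,000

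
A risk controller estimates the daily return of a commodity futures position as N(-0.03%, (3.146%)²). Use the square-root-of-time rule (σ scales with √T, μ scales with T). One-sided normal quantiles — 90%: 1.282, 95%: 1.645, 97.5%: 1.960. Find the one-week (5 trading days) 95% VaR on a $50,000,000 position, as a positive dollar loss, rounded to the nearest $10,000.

σ_{5d} = 3.146% × √5 = 7.035%; μ_{5d} = 5 × -0.03% = -0.150%.
VaR = −(-0.150%) + 1.645 × 7.035% = 11.723%.
On $50,000,000: 0.11723 × $50,000,000 = $5,861,500.

$5,860,000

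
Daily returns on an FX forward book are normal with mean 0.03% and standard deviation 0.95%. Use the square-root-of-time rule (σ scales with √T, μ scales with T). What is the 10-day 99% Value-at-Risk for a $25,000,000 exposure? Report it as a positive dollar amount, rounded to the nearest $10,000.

At 99%, z = 2.326.
σ_{10d} = 0.95% × √10 = 3.004%; μ_{10d} = 10 × 0.03% = 0.300%.
VaR = −(0.300%) + 2.326 × 3.004% = 6.687%.
On $25,000,000: 0.06687 × $25,000,000 = $1,671,750.

$1,670,000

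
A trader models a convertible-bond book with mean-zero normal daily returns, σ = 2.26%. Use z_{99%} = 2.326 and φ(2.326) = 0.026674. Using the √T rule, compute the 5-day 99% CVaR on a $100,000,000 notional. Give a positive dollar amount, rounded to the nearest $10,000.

σ_{5d} = 2.26% × √5 = 5.054%.
ES multiplier = φ(z)/(1−α) = 0.026674/0.01 = 2.667.
ES = 5.054% × 2.667 = 13.479%; on $100,000,000: $13,479,000.

$13,480,000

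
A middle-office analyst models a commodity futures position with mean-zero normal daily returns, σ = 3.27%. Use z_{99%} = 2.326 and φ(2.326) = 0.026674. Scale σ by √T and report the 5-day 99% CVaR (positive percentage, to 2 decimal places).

19.50%

σ_{5d} = 3.27% × √5 = 7.312%.
ES multiplier = φ(z)/(1−α) = 0.026674/0.01 = 2.667.
ES = 7.312% × 2.667 = 19.501%.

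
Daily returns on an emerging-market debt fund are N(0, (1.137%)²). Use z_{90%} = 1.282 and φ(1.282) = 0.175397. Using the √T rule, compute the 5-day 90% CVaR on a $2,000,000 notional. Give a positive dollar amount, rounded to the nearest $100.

σ_{5d} = 1.137% × √5 = 2.542%.
ES multiplier = φ(z)/(1−α) = 0.175397/0.1 = 1.754.
ES = 2.542% × 1.754 = 4.459%; on $2,000,000: $89,180.

$89,200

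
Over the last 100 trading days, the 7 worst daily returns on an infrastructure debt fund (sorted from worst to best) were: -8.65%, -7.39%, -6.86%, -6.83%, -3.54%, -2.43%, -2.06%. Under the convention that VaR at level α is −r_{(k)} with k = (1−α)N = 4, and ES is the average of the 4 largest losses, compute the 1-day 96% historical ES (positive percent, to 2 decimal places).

The 4 worst returns sum to -29.73%.
ES = −(-29.73%) / 4 = 7.4325% ≈ 7.43%.

7.43%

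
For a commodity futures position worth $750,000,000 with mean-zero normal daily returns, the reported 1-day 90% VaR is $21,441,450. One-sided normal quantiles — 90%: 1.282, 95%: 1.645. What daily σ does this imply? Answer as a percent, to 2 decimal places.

2.23%

VaR as a fraction: $21,441,450 / $750,000,000 = 2.859%.
σ = VaR / z = 2.859% / 1.282 = 2.230%.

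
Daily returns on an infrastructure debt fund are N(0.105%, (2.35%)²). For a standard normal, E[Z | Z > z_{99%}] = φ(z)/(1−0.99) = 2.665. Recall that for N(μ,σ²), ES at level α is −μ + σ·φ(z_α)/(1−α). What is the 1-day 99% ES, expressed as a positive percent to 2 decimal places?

6.16%

ES = −(0.105%) + 2.35% × 2.665 = 6.158%.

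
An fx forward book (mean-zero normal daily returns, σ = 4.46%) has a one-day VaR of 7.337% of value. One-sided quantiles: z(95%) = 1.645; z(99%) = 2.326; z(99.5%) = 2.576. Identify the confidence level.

95%

Implied z = VaR/σ = 7.337 / 4.46 = 1.645.
This matches z(95%) = 1.645.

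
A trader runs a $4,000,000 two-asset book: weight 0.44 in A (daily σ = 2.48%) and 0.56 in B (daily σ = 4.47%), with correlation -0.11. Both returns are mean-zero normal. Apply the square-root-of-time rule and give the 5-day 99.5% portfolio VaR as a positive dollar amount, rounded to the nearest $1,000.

σ_p = √(0.44²·2.48² + 0.56²·4.47² + 2·-0.11·0.44·0.56·2.48·4.47) = 2.618%.
σ_{5d} = 2.618% × √5 = 5.854%.
z(99.5%) = 2.576.
VaR = 2.576 × 5.854% = 15.080%; on $4,000,000 that is $603,200.

$603,000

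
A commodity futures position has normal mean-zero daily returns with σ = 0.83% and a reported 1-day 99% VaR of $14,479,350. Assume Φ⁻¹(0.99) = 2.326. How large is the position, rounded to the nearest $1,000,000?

VaR as a fraction of value: z·σ = 2.326 × 0.83% = 1.93058%.
Position = $14,479,350 / 0.0193058 = $750,000,000.

$750,000,000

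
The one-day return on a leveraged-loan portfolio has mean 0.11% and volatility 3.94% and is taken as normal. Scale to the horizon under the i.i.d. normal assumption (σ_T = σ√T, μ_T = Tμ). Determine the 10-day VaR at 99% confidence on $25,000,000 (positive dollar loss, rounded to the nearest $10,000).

$6,970,000

At 99%, z = 2.326.
σ_{10d} = 3.94% × √10 = 12.459%; μ_{10d} = 10 × 0.11% = 1.100%.
VaR = −(1.100%) + 2.326 × 12.459% = 27.880%.
On $25,000,000: 0.27880 × $25,000,000 = $6,970,000.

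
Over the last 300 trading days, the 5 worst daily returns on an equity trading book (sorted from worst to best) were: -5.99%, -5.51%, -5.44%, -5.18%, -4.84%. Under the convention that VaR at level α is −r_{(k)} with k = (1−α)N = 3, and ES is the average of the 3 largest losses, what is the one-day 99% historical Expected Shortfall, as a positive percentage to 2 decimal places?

The 3 worst returns sum to -16.94%.
ES = −(-16.94%) / 3 = 5.6466…% ≈ 5.65%.

5.65%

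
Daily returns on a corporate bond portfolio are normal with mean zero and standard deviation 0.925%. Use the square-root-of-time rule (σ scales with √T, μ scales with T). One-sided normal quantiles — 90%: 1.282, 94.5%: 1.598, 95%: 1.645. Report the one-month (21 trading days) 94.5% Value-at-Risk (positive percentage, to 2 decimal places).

σ_{21d} = 0.925% × √21 = 4.239%.
VaR = 1.598 × 4.239% = 6.774%.

6.77%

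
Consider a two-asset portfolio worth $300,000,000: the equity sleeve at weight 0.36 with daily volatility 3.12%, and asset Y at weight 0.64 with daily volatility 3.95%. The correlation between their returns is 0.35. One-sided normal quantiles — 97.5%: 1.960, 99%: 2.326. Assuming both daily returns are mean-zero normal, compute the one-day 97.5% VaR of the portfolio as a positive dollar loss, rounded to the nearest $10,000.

σ_p² = 0.36²·3.12² + 0.64²·3.95² + 2·0.35·0.36·0.64·3.12·3.95 = 9.6400 (%²).
σ_p = √9.6400 = 3.105%.
VaR = 1.960 × 3.105% = 6.086%; on $300,000,000 that is $18,258,000.

$18,260,000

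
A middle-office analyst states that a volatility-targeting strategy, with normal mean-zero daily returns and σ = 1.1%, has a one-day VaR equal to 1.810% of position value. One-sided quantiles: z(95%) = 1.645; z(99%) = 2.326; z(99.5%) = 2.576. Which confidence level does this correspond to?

Implied z = VaR/σ = 1.810 / 1.1 = 1.645.
This matches z(95%) = 1.645.

95%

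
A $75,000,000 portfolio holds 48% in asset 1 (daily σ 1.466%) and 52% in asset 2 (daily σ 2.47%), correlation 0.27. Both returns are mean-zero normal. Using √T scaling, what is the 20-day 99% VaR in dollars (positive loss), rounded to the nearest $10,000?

σ_p = √(0.48²·1.466² + 0.52²·2.47² + 2·0.27·0.48·0.52·1.466·2.47) = 1.623%.
σ_{20d} = 1.623% × √20 = 7.258%.
z(99%) = 2.326.
VaR = 2.326 × 7.258% = 16.882%; on $75,000,000 that is $12,661,500.

$12,660,000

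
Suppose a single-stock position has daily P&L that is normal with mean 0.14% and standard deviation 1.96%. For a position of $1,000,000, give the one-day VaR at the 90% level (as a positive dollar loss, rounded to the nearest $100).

At 90% one-sided, z = 1.282.
VaR = −μ + z·σ = −(0.14%) + 1.282 × 1.96% = 2.373%.
On $1,000,000: 0.02373 × $1,000,000 = $23,730.

$23,700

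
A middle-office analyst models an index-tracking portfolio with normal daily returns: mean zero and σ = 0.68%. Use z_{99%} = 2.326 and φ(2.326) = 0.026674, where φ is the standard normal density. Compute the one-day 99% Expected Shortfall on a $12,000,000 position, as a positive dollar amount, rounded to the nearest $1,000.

$218,000

Tail multiplier: φ(z)/(1−α) = 0.026674 / 0.01 = 2.667.
ES = 0.68% × 2.667 = 1.814%.
On $12,000,000: 0.01814 × $12,000,000 = $217,680.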